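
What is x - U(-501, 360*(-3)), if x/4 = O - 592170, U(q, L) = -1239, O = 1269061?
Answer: 2708803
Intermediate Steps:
x = 2707564 (x = 4*(1269061 - 592170) = 4*676891 = 2707564)
x - U(-501, 360*(-3)) = 2707564 - 1*(-1239) = 2707564 + 1239 = 2708803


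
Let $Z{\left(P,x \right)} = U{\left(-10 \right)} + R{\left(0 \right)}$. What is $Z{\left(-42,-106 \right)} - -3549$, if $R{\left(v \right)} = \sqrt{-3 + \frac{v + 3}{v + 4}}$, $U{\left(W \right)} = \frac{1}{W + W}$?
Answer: $\frac{70979}{20} + \frac{3 i}{2} \approx 3548.9 + 1.5 i$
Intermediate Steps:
$U{\left(W \right)} = \frac{1}{2 W}$
$R{\left(v \right)} = \sqrt{-3 + \frac{3 + v}{4 + v}}$
$Z{\left(P,x \right)} = - \frac{1}{20} + \frac{3 i}{2}$ ($Z{\left(P,x \right)} = \frac{1}{2 \left(-10\right)} + \sqrt{\frac{-9 - 0}{4 + 0}} = \frac{1}{2} \left(- \frac{1}{10}\right) + \sqrt{\frac{-9 + 0}{4}} = - \frac{1}{20} + \sqrt{\frac{1}{4} \left(-9\right)} = - \frac{1}{20} + \sqrt{- \frac{9}{4}} = - \frac{1}{20} + \frac{3 i}{2}$)
$Z{\left(-42,-106 \right)} - -3549 = \left(- \frac{1}{20} + \frac{3 i}{2}\right) - -3549 = \left(- \frac{1}{20} + \frac{3 i}{2}\right) + 3549 = \frac{70979}{20} + \frac{3 i}{2}$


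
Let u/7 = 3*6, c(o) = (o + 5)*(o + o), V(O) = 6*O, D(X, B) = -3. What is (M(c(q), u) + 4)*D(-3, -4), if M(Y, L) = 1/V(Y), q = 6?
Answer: -3169/264 ≈ -12.004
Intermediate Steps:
c(o) = 2*o*(5 + o) (c(o) = (5 + o)*(2*o) = 2*o*(5 + o))
u = 126 (u = 7*(3*6) = 7*18 = 126)
M(Y, L) = 1/(6*Y)
(M(c(q), u) + 4)*D(-3, -4) = (1/(6*((2*6*(5 + 6)))) + 4)*(-3) = (1/(6*((2*6*11))) + 4)*(-3) = ((⅙)/132 + 4)*(-3) = ((⅙)*(1/132) + 4)*(-3) = (1/792 + 4)*(-3) = (3169/792)*(-3) = -3169/264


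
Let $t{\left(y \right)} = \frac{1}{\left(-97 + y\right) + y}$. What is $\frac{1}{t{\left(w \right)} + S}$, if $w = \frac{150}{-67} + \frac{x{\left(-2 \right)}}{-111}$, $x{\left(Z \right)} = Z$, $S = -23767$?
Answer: $- \frac{754421}{17930331344} \approx -4.2075 \cdot 10^{-5}$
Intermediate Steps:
$w = - \frac{16516}{7437}$ ($w = \frac{150}{-67} - \frac{2}{-111} = 150 \left(- \frac{1}{67}\right) - - \frac{2}{111} = - \frac{150}{67} + \frac{2}{111} = - \frac{16516}{7437} \approx -2.2208$)
$t{\left(y \right)} = \frac{1}{-97 + 2 y}$
$\frac{1}{t{\left(w \right)} + S} = \frac{1}{\frac{1}{-97 + 2 \left(- \frac{16516}{7437}\right)} - 23767} = \frac{1}{\frac{1}{-97 - \frac{33032}{7437}} - 23767} = \frac{1}{\frac{1}{- \frac{754421}{7437}} - 23767} = \frac{1}{- \frac{7437}{754421} - 23767} = \frac{1}{- \frac{17930331344}{754421}} = - \frac{754421}{17930331344}$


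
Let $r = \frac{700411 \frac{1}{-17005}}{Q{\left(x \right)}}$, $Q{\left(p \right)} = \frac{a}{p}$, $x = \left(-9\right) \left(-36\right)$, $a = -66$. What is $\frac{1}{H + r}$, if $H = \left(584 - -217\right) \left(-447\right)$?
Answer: $- \frac{187055}{66936659391} \approx -2.7945 \cdot 10^{-6}$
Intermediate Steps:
$x = 324$
$Q{\left(p \right)} = - \frac{66}{p}$
$H = -358047$ ($H = \left(584 + 217\right) \left(-447\right) = 801 \left(-447\right) = -358047$)
$r = \frac{37822194}{187055}$ ($r = \frac{700411 \frac{1}{-17005}}{\left(-66\right) \frac{1}{324}} = \frac{700411 \left(- \frac{1}{17005}\right)}{\left(-66\right) \frac{1}{324}} = - \frac{700411}{17005 \left(- \frac{11}{54}\right)} = \left(- \frac{700411}{17005}\right) \left(- \frac{54}{11}\right) = \frac{37822194}{187055} \approx 202.2$)
$\frac{1}{H + r} = \frac{1}{-358047 + \frac{37822194}{187055}} = \frac{1}{- \frac{66936659391}{187055}} = - \frac{187055}{66936659391}$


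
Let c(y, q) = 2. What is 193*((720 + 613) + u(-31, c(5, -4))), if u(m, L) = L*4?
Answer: 258813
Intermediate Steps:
u(m, L) = 4*L
193*((720 + 613) + u(-31, c(5, -4))) = 193*((720 + 613) + 4*2) = 193*(1333 + 8) = 193*1341 = 258813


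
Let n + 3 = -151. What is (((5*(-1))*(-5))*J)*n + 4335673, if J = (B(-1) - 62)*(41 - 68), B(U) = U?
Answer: -2213177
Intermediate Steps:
n = -154 (n = -3 - 151 = -154)
J = 1701 (J = (-1 - 62)*(41 - 68) = -63*(-27) = 1701)
(((5*(-1))*(-5))*J)*n + 4335673 = (((5*(-1))*(-5))*1701)*(-154) + 4335673 = (-5*(-5)*1701)*(-154) + 4335673 = (25*1701)*(-154) + 4335673 = 42525*(-154) + 4335673 = -6548850 + 4335673 = -2213177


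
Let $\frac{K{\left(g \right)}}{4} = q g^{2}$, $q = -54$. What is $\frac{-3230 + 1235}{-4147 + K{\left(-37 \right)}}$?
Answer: $\frac{1995}{299851} \approx 0.0066533$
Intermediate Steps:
$K{\left(g \right)} = - 216 g^{2}$ ($K{\left(g \right)} = 4 \left(- 54 g^{2}\right) = - 216 g^{2}$)
$\frac{-3230 + 1235}{-4147 + K{\left(-37 \right)}} = \frac{-3230 + 1235}{-4147 - 216 \left(-37\right)^{2}} = - \frac{1995}{-4147 - 295704} = - \frac{1995}{-299851} = \left(-1995\right) \left(- \frac{1}{299851}\right) = \frac{1995}{299851}$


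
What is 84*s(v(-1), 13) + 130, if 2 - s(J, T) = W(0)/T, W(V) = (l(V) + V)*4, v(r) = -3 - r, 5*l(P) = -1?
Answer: 19706/65 ≈ 303.17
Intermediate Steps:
l(P) = -⅕ (l(P) = (⅕)*(-1) = -⅕)
W(V) = -⅘ + 4*V (W(V) = (-⅕ + V)*4 = -⅘ + 4*V)
s(J, T) = 2 + 4/(5*T) (s(J, T) = 2 - (-⅘ + 4*0)/T = 2 - (-⅘ + 0)/T = 2 - (-4)/(5*T) = 2 + 4/(5*T))
84*s(v(-1), 13) + 130 = 84*(2 + (⅘)/13) + 130 = 84*(2 + (⅘)*(1/13)) + 130 = 84*(2 + 4/65) + 130 = 84*(134/65) + 130 = 11256/65 + 130 = 19706/65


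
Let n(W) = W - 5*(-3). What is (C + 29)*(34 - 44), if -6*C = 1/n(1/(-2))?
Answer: -25220/87 ≈ -289.89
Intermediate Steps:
n(W) = 15 + W (n(W) = W + 15 = 15 + W)
C = -1/87 (C = -1/(6*(15 + 1/(-2))) = -1/(6*(15 - ½)) = -1/(6*29/2) = -⅙*2/29 = -1/87 ≈ -0.011494)
(C + 29)*(34 - 44) = (-1/87 + 29)*(34 - 44) = (2522/87)*(-10) = -25220/87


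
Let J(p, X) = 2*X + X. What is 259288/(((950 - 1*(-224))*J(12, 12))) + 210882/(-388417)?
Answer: 11474893781/2052007011 ≈ 5.5920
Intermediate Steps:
J(p, X) = 3*X
259288/(((950 - 1*(-224))*J(12, 12))) + 210882/(-388417) = 259288/(((950 - 1*(-224))*(3*12))) + 210882/(-388417) = 259288/(((950 + 224)*36)) + 210882*(-1/388417) = 259288/((1174*36)) - 210882/388417 = 259288/42264 - 210882/388417 = 259288*(1/42264) - 210882/388417 = 32411/5283 - 210882/388417 = 11474893781/2052007011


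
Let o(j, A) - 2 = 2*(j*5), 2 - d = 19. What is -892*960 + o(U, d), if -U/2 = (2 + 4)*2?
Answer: -856558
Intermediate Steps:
d = -17 (d = 2 - 1*19 = 2 - 19 = -17)
U = -24 (U = -2*(2 + 4)*2 = -12*2 = -2*12 = -24)
o(j, A) = 2 + 10*j (o(j, A) = 2 + 2*(j*5) = 2 + 2*(5*j) = 2 + 10*j)
-892*960 + o(U, d) = -892*960 + (2 + 10*(-24)) = -856320 + (2 - 240) = -856320 - 238 = -856558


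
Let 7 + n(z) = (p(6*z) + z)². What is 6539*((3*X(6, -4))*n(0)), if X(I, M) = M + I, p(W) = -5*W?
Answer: -274638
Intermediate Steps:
n(z) = -7 + 841*z² (n(z) = -7 + (-30*z + z)² = -7 + (-29*z)² = -7 + 841*z²)
X(I, M) = I + M
6539*((3*X(6, -4))*n(0)) = 6539*((3*(6 - 4))*(-7 + 841*0²)) = 6539*((3*2)*(-7 + 841*0)) = 6539*(6*(-7 + 0)) = 6539*(6*(-7)) = 6539*(-42) = -274638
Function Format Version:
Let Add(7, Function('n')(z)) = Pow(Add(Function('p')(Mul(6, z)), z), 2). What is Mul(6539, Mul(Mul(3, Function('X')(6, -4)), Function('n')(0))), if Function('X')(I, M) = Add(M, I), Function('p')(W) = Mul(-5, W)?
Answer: -274638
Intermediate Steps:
Function('n')(z) = Add(-7, Mul(841, Pow(z, 2))) (Function('n')(z) = Add(-7, Pow(Add(Mul(-5, Mul(6, z)), z), 2)) = Add(-7, Pow(Add(Mul(-30, z), z), 2)) = Add(-7, Pow(Mul(-29, z), 2)) = Add(-7, Mul(841, Pow(z, 2))))
Function('X')(I, M) = Add(I, M)
Mul(6539, Mul(Mul(3, Function('X')(6, -4)), Function('n')(0))) = Mul(6539, Mul(Mul(3, Add(6, -4)), Add(-7, Mul(841, Pow(0, 2))))) = Mul(6539, Mul(Mul(3, 2), Add(-7, Mul(841, 0)))) = Mul(6539, Mul(6, Add(-7, 0))) = Mul(6539, Mul(6, -7)) = Mul(6539, -42) = -274638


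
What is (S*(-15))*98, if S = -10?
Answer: 14700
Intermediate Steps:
(S*(-15))*98 = -10*(-15)*98 = 150*98 = 14700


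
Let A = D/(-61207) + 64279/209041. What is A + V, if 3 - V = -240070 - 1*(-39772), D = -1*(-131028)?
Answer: 2562782268019192/12794772487 ≈ 2.0030e+5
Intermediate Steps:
D = 131028
V = 200301 (V = 3 - (-240070 - 1*(-39772)) = 3 - (-240070 + 39772) = 3 - 1*(-200298) = 3 + 200298 = 200301)
A = -23455899395/12794772487 (A = 131028/(-61207) + 64279/209041 = 131028*(-1/61207) + 64279*(1/209041) = -131028/61207 + 64279/209041 = -23455899395/12794772487 ≈ -1.8332)
A + V = -23455899395/12794772487 + 200301 = 2562782268019192/12794772487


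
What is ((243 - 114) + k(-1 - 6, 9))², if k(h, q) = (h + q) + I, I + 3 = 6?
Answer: 17956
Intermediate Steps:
I = 3 (I = -3 + 6 = 3)
k(h, q) = 3 + h + q (k(h, q) = (h + q) + 3 = 3 + h + q)
((243 - 114) + k(-1 - 6, 9))² = ((243 - 114) + (3 + (-1 - 6) + 9))² = (129 + (3 - 7 + 9))² = (129 + 5)² = 134² = 17956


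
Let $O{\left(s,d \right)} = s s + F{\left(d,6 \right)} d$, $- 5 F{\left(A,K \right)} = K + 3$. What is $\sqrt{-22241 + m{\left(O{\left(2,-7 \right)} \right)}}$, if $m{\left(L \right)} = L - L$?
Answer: $i \sqrt{22241} \approx 149.13 i$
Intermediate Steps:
$F{\left(A,K \right)} = - \frac{3}{5} - \frac{K}{5}$ ($F{\left(A,K \right)} = - \frac{K + 3}{5} = - \frac{3 + K}{5} = - \frac{3}{5} - \frac{K}{5}$)
$O{\left(s,d \right)} = s^{2} - \frac{9 d}{5}$ ($O{\left(s,d \right)} = s s + \left(- \frac{3}{5} - \frac{6}{5}\right) d = s^{2} + \left(- \frac{3}{5} - \frac{6}{5}\right) d = s^{2} - \frac{9 d}{5}$)
$m{\left(L \right)} = 0$
$\sqrt{-22241 + m{\left(O{\left(2,-7 \right)} \right)}} = \sqrt{-22241 + 0} = \sqrt{-22241} = i \sqrt{22241}$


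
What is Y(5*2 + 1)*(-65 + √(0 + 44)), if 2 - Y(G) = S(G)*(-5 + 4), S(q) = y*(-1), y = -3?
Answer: -325 + 10*√11 ≈ -291.83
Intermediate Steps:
S(q) = 3 (S(q) = -3*(-1) = 3)
Y(G) = 5 (Y(G) = 2 - 3*(-5 + 4) = 2 - 3*(-1) = 2 - 1*(-3) = 2 + 3 = 5)
Y(5*2 + 1)*(-65 + √(0 + 44)) = 5*(-65 + √(0 + 44)) = 5*(-65 + √44) = 5*(-65 + 2*√11) = -325 + 10*√11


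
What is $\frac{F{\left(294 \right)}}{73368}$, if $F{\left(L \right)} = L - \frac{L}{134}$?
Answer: $\frac{6517}{1638552} \approx 0.0039773$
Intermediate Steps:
$F{\left(L \right)} = \frac{133 L}{134}$ ($F{\left(L \right)} = L - L \frac{1}{134} = L - \frac{L}{134} = \frac{133 L}{134}$)
$\frac{F{\left(294 \right)}}{73368} = \frac{\frac{133}{134} \cdot 294}{73368} = \frac{19551}{67} \cdot \frac{1}{73368} = \frac{6517}{1638552}$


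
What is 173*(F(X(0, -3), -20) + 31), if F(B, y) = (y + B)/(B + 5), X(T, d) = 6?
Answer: 56571/11 ≈ 5142.8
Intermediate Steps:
F(B, y) = (B + y)/(5 + B)
173*(F(X(0, -3), -20) + 31) = 173*((6 - 20)/(5 + 6) + 31) = 173*(-14/11 + 31) = 173*(327/11) = 56571/11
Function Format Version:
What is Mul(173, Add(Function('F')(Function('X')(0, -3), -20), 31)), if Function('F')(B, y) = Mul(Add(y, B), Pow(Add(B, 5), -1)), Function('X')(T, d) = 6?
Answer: Rational(56571, 11) ≈ 5142.8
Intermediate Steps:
Function('F')(B, y) = Mul(Pow(Add(5, B), -1), Add(B, y)) (Function('F')(B, y) = Mul(Add(B, y), Pow(Add(5, B), -1)) = Mul(Pow(Add(5, B), -1), Add(B, y)))
Mul(173, Add(Function('F')(Function('X')(0, -3), -20), 31)) = Mul(173, Add(Mul(Pow(Add(5, 6), -1), Add(6, -20)), 31)) = Mul(173, Add(Mul(Pow(11, -1), -14), 31)) = Mul(173, Add(Mul(Rational(1, 11), -14), 31)) = Mul(173, Add(Rational(-14, 11), 31)) = Mul(173, Rational(327, 11)) = Rational(56571, 11)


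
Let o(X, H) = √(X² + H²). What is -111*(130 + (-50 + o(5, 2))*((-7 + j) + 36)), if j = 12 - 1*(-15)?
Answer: 296370 - 6216*√29 ≈ 2.6290e+5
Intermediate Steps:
j = 27 (j = 12 + 15 = 27)
o(X, H) = √(H² + X²)
-111*(130 + (-50 + o(5, 2))*((-7 + j) + 36)) = -111*(130 + (-50 + √(2² + 5²))*((-7 + 27) + 36)) = -111*(130 + (-50 + √(4 + 25))*(20 + 36)) = -111*(130 + (-50 + √29)*56) = -111*(130 + (-2800 + 56*√29)) = -111*(-2670 + 56*√29) = 296370 - 6216*√29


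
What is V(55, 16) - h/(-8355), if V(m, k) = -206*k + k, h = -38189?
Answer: -27442589/8355 ≈ -3284.6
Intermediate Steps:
V(m, k) = -205*k
V(55, 16) - h/(-8355) = -205*16 - (-38189)/(-8355) = -3280 - (-38189)*(-1)/8355 = -3280 - 1*38189/8355 = -3280 - 38189/8355 = -27442589/8355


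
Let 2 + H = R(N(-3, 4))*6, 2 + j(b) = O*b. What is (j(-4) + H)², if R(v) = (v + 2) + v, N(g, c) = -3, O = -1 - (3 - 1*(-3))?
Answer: 0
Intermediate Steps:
O = -7 (O = -1 - (3 + 3) = -1 - 1*6 = -1 - 6 = -7)
R(v) = 2 + 2*v (R(v) = (2 + v) + v = 2 + 2*v)
j(b) = -2 - 7*b
H = -26 (H = -2 + (2 + 2*(-3))*6 = -2 + (2 - 6)*6 = -2 - 4*6 = -2 - 24 = -26)
(j(-4) + H)² = ((-2 - 7*(-4)) - 26)² = ((-2 + 28) - 26)² = (26 - 26)² = 0² = 0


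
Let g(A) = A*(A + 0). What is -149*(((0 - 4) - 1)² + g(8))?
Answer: -13261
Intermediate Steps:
g(A) = A² (g(A) = A*A = A²)
-149*(((0 - 4) - 1)² + g(8)) = -149*(((0 - 4) - 1)² + 8²) = -149*((-4 - 1)² + 64) = -149*((-5)² + 64) = -149*(25 + 64) = -149*89 = -13261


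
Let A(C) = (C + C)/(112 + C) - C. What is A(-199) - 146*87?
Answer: -1087363/87 ≈ -12498.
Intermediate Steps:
A(C) = -C + 2*C/(112 + C) (A(C) = (2*C)/(112 + C) - C = 2*C/(112 + C) - C = -C + 2*C/(112 + C))
A(-199) - 146*87 = -1*(-199)*(110 - 199)/(112 - 199) - 146*87 = -1*(-199)*(-89)/(-87) - 1*12702 = -1*(-199)*(-1/87)*(-89) - 12702 = 17711/87 - 12702 = -1087363/87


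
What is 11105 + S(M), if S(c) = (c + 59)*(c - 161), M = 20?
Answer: -34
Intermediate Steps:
S(c) = (-161 + c)*(59 + c) (S(c) = (59 + c)*(-161 + c) = (-161 + c)*(59 + c))
11105 + S(M) = 11105 + (-9499 + 20**2 - 102*20) = 11105 + (-9499 + 400 - 2040) = 11105 - 11139 = -34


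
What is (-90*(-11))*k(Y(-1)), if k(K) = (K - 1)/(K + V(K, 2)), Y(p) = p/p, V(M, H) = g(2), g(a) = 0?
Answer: 0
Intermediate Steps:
V(M, H) = 0
Y(p) = 1
k(K) = (-1 + K)/K (k(K) = (K - 1)/(K + 0) = (-1 + K)/K)
(-90*(-11))*k(Y(-1)) = (-90*(-11))*((-1 + 1)/1) = 990*(1*0) = 990*0 = 0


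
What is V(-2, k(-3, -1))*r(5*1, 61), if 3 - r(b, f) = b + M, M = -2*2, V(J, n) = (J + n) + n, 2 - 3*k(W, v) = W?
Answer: 8/3 ≈ 2.6667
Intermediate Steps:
k(W, v) = 2/3 - W/3
V(J, n) = J + 2*n
M = -4
r(b, f) = 7 - b (r(b, f) = 3 - (b - 4) = 3 - (-4 + b) = 3 + (4 - b) = 7 - b)
V(-2, k(-3, -1))*r(5*1, 61) = (-2 + 2*(2/3 - 1/3*(-3)))*(7 - 5) = (-2 + 2*(2/3 + 1))*(7 - 1*5) = (-2 + 2*(5/3))*(7 - 5) = (-2 + 10/3)*2 = (4/3)*2 = 8/3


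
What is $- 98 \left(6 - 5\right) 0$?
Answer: $0$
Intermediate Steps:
$- 98 \left(6 - 5\right) 0 = - 98 \cdot 1 \cdot 0 = \left(-98\right) 0 = 0$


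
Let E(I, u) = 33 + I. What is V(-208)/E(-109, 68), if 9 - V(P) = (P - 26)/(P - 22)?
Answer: -459/4370 ≈ -0.10503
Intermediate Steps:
V(P) = 9 - (-26 + P)/(-22 + P) (V(P) = 9 - (P - 26)/(P - 22) = 9 - (-26 + P)/(-22 + P))
V(-208)/E(-109, 68) = (4*(-43 + 2*(-208))/(-22 - 208))/(33 - 109) = (4*(-43 - 416)/(-230))/(-76) = (4*(-1/230)*(-459))*(-1/76) = (918/115)*(-1/76) = -459/4370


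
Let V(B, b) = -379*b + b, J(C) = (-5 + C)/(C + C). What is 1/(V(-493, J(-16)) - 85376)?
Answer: -16/1369985 ≈ -1.1679e-5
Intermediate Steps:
J(C) = (-5 + C)/(2*C) (J(C) = (-5 + C)/((2*C)) = (-5 + C)*(1/(2*C)) = (-5 + C)/(2*C))
V(B, b) = -378*b
1/(V(-493, J(-16)) - 85376) = 1/(-189*(-5 - 16)/(-16) - 85376) = 1/(-189*(-1)*(-21)/16 - 85376) = 1/(-378*21/32 - 85376) = 1/(-3969/16 - 85376) = 1/(-1369985/16) = -16/1369985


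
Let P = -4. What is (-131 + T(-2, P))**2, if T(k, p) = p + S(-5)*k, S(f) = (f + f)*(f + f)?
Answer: 112225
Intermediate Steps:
S(f) = 4*f**2 (S(f) = (2*f)*(2*f) = 4*f**2)
T(k, p) = p + 100*k (T(k, p) = p + (4*(-5)**2)*k = p + (4*25)*k = p + 100*k)
(-131 + T(-2, P))**2 = (-131 + (-4 + 100*(-2)))**2 = (-131 + (-4 - 200))**2 = (-131 - 204)**2 = (-335)**2 = 112225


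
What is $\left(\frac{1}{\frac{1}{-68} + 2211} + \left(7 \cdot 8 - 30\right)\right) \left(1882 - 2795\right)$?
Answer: $- \frac{3568999170}{150347} \approx -23738.0$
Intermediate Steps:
$\left(\frac{1}{\frac{1}{-68} + 2211} + \left(7 \cdot 8 - 30\right)\right) \left(1882 - 2795\right) = \left(\frac{1}{- \frac{1}{68} + 2211} + \left(56 - 30\right)\right) \left(-913\right) = \left(\frac{1}{\frac{150347}{68}} + 26\right) \left(-913\right) = \left(\frac{68}{150347} + 26\right) \left(-913\right) = \frac{3909090}{150347} \left(-913\right) = - \frac{3568999170}{150347}$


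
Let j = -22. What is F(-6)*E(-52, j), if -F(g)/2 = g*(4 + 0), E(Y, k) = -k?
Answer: 1056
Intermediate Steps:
F(g) = -8*g (F(g) = -2*g*(4 + 0) = -2*g*4 = -8*g)
F(-6)*E(-52, j) = (-8*(-6))*(-1*(-22)) = 48*22 = 1056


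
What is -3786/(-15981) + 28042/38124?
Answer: 98746111/101543274 ≈ 0.97245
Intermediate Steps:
-3786/(-15981) + 28042/38124 = -3786*(-1/15981) + 28042*(1/38124) = 1262/5327 + 14021/19062 = 98746111/101543274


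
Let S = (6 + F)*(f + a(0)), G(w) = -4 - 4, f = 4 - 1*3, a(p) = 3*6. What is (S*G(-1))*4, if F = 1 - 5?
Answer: -1216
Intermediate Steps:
a(p) = 18
F = -4
f = 1 (f = 4 - 3 = 1)
G(w) = -8
S = 38 (S = (6 - 4)*(1 + 18) = 2*19 = 38)
(S*G(-1))*4 = (38*(-8))*4 = -304*4 = -1216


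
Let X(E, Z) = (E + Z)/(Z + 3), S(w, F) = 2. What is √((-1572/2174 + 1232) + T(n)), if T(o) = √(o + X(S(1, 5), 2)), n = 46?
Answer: √(36370965650 + 17723535*√130)/5435 ≈ 35.187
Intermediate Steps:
X(E, Z) = (E + Z)/(3 + Z)
T(o) = √(⅘ + o) (T(o) = √(o + (2 + 2)/(3 + 2)) = √(o + 4/5) = √(o + (⅕)*4) = √(o + ⅘) = √(⅘ + o))
√((-1572/2174 + 1232) + T(n)) = √((-1572/2174 + 1232) + √(20 + 25*46)/5) = √((-1572*1/2174 + 1232) + √(20 + 1150)/5) = √((-786/1087 + 1232) + √1170/5) = √(1338398/1087 + (3*√130)/5) = √(1338398/1087 + 3*√130/5)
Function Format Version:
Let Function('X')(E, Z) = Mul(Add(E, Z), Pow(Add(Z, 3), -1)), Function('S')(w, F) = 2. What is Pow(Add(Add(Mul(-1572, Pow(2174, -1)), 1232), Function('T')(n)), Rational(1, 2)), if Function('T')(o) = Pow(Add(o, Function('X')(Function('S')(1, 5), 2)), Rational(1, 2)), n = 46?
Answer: Mul(Rational(1, 5435), Pow(Add(36370965650, Mul(17723535, Pow(130, Rational(1, 2)))), Rational(1, 2))) ≈ 35.187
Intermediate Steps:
Function('X')(E, Z) = Mul(Pow(Add(3, Z), -1), Add(E, Z)) (Function('X')(E, Z) = Mul(Add(E, Z), Pow(Add(3, Z), -1)) = Mul(Pow(Add(3, Z), -1), Add(E, Z)))
Function('T')(o) = Pow(Add(Rational(4, 5), o), Rational(1, 2)) (Function('T')(o) = Pow(Add(o, Mul(Pow(Add(3, 2), -1), Add(2, 2))), Rational(1, 2)) = Pow(Add(o, Mul(Pow(5, -1), 4)), Rational(1, 2)) = Pow(Add(o, Mul(Rational(1, 5), 4)), Rational(1, 2)) = Pow(Add(o, Rational(4, 5)), Rational(1, 2)) = Pow(Add(Rational(4, 5), o), Rational(1, 2)))
Pow(Add(Add(Mul(-1572, Pow(2174, -1)), 1232), Function('T')(n)), Rational(1, 2)) = Pow(Add(Add(Mul(-1572, Pow(2174, -1)), 1232), Mul(Rational(1, 5), Pow(Add(20, Mul(25, 46)), Rational(1, 2)))), Rational(1, 2)) = Pow(Add(Add(Mul(-1572, Rational(1, 2174)), 1232), Mul(Rational(1, 5), Pow(Add(20, 1150), Rational(1, 2)))), Rational(1, 2)) = Pow(Add(Add(Rational(-786, 1087), 1232), Mul(Rational(1, 5), Pow(1170, Rational(1, 2)))), Rational(1, 2)) = Pow(Add(Rational(1338398, 1087), Mul(Rational(1, 5), Mul(3, Pow(130, Rational(1, 2))))), Rational(1, 2)) = Pow(Add(Rational(1338398, 1087), Mul(Rational(3, 5), Pow(130, Rational(1, 2)))), Rational(1, 2))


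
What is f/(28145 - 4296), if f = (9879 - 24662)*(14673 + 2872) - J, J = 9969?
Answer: -259377704/23849 ≈ -10876.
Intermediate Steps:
f = -259377704 (f = (9879 - 24662)*(14673 + 2872) - 1*9969 = -14783*17545 - 9969 = -259367735 - 9969 = -259377704)
f/(28145 - 4296) = -259377704/(28145 - 4296) = -259377704/23849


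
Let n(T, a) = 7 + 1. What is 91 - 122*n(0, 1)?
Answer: -885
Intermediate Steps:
n(T, a) = 8
91 - 122*n(0, 1) = 91 - 122*8 = 91 - 976 = -885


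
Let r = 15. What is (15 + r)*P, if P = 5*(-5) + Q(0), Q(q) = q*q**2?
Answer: -750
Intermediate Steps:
Q(q) = q**3
P = -25 (P = 5*(-5) + 0**3 = -25 + 0 = -25)
(15 + r)*P = (15 + 15)*(-25) = 30*(-25) = -750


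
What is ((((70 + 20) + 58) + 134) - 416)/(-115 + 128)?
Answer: -134/13 ≈ -10.308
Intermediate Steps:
((((70 + 20) + 58) + 134) - 416)/(-115 + 128) = (((90 + 58) + 134) - 416)/13 = ((148 + 134) - 416)*(1/13) = (282 - 416)*(1/13) = -134*1/13 = -134/13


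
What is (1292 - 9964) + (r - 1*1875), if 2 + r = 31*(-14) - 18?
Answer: -11001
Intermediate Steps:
r = -454 (r = -2 + (31*(-14) - 18) = -2 + (-434 - 18) = -2 - 452 = -454)
(1292 - 9964) + (r - 1*1875) = (1292 - 9964) + (-454 - 1*1875) = -8672 + (-454 - 1875) = -8672 - 2329 = -11001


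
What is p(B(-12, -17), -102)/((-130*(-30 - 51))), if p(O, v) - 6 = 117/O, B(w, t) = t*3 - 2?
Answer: 67/186030 ≈ 0.00036016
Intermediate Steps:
B(w, t) = -2 + 3*t (B(w, t) = 3*t - 2 = -2 + 3*t)
p(O, v) = 6 + 117/O
p(B(-12, -17), -102)/((-130*(-30 - 51))) = (6 + 117/(-2 + 3*(-17)))/((-130*(-30 - 51))) = (6 + 117/(-2 - 51))/((-130*(-81))) = (6 + 117/(-53))/10530 = (6 + 117*(-1/53))*(1/10530) = (6 - 117/53)*(1/10530) = (201/53)*(1/10530) = 67/186030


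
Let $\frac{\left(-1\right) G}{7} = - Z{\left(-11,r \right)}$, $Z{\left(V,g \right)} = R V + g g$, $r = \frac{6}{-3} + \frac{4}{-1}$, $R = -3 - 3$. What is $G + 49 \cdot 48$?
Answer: $3066$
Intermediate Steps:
$R = -6$
$r = -6$ ($r = 6 \left(- \frac{1}{3}\right) + 4 \left(-1\right) = -2 - 4 = -6$)
$Z{\left(V,g \right)} = g^{2} - 6 V$ ($Z{\left(V,g \right)} = - 6 V + g g = - 6 V + g^{2} = g^{2} - 6 V$)
$G = 714$ ($G = - 7 \left(- (\left(-6\right)^{2} - -66)\right) = - 7 \left(- (36 + 66)\right) = - 7 \left(\left(-1\right) 102\right) = \left(-7\right) \left(-102\right) = 714$)
$G + 49 \cdot 48 = 714 + 49 \cdot 48 = 714 + 2352 = 3066$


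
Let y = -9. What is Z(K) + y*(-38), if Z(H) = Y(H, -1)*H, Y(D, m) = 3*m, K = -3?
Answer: 351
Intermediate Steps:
Z(H) = -3*H (Z(H) = (3*(-1))*H = -3*H)
Z(K) + y*(-38) = -3*(-3) - 9*(-38) = 9 + 342 = 351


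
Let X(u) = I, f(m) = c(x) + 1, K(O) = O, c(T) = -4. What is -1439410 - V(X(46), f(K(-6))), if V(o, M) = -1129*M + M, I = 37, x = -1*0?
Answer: -1442794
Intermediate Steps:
x = 0
f(m) = -3 (f(m) = -4 + 1 = -3)
X(u) = 37
V(o, M) = -1128*M
-1439410 - V(X(46), f(K(-6))) = -1439410 - (-1128)*(-3) = -1439410 - 1*3384 = -1439410 - 3384 = -1442794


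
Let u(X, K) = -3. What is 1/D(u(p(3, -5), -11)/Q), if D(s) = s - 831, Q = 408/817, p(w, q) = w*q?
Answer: -136/113833 ≈ -0.0011947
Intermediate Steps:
p(w, q) = q*w
Q = 408/817 (Q = 408*(1/817) = 408/817 ≈ 0.49939)
D(s) = -831 + s
1/D(u(p(3, -5), -11)/Q) = 1/(-831 - 3/408/817) = 1/(-831 - 3*817/408) = 1/(-831 - 817/136) = 1/(-113833/136) = -136/113833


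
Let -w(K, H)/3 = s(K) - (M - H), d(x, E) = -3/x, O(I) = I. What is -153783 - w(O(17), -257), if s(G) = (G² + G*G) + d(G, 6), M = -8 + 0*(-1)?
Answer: -2597541/17 ≈ -1.5280e+5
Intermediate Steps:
M = -8 (M = -8 + 0 = -8)
s(G) = -3/G + 2*G² (s(G) = (G² + G*G) - 3/G = (G² + G²) - 3/G = 2*G² - 3/G = -3/G + 2*G²)
w(K, H) = -24 - 3*H - 3*(-3 + 2*K³)/K (w(K, H) = -3*((-3 + 2*K³)/K - (-8 - H)) = -3*((-3 + 2*K³)/K + (8 + H)) = -3*(8 + H + (-3 + 2*K³)/K) = -24 - 3*H - 3*(-3 + 2*K³)/K)
-153783 - w(O(17), -257) = -153783 - (-24 - 6*17² - 3*(-257) + 9/17) = -153783 - (-24 - 6*289 + 771 + 9*(1/17)) = -153783 - (-24 - 1734 + 771 + 9/17) = -153783 - 1*(-16770/17) = -153783 + 16770/17 = -2597541/17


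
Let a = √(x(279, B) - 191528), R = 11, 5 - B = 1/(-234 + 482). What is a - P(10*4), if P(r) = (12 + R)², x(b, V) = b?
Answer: -529 + I*√191249 ≈ -529.0 + 437.32*I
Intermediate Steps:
B = 1239/248 (B = 5 - 1/(-234 + 482) = 5 - 1/248 = 1239/248 ≈ 4.9960)
P(r) = 529 (P(r) = (12 + 11)² = 23² = 529)
a = I*√191249 (a = √(279 - 191528) = √(-191249) = I*√191249 ≈ 437.32*I)
a - P(10*4) = I*√191249 - 1*529 = I*√191249 - 529 = -529 + I*√191249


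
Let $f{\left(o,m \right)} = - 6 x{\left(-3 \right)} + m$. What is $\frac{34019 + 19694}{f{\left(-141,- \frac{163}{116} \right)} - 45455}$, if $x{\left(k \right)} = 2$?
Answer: $- \frac{566428}{479485} \approx -1.1813$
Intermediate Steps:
$f{\left(o,m \right)} = -12 + m$ ($f{\left(o,m \right)} = \left(-6\right) 2 + m = -12 + m$)
$\frac{34019 + 19694}{f{\left(-141,- \frac{163}{116} \right)} - 45455} = \frac{34019 + 19694}{\left(-12 - \frac{163}{116}\right) - 45455} = \frac{53713}{\left(-12 - \frac{163}{116}\right) - 45455} = \frac{53713}{- \frac{1555}{116} - 45455} = \frac{53713}{- \frac{5274335}{116}} = 53713 \left(- \frac{116}{5274335}\right) = - \frac{566428}{479485}$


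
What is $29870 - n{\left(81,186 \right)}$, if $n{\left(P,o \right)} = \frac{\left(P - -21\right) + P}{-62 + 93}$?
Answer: $\frac{925787}{31} \approx 29864.0$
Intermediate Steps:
$n{\left(P,o \right)} = \frac{21}{31} + \frac{2 P}{31}$ ($n{\left(P,o \right)} = \frac{\left(P + 21\right) + P}{31} = \left(\left(21 + P\right) + P\right) \frac{1}{31} = \left(21 + 2 P\right) \frac{1}{31} = \frac{21}{31} + \frac{2 P}{31}$)
$29870 - n{\left(81,186 \right)} = 29870 - \left(\frac{21}{31} + \frac{2}{31} \cdot 81\right) = 29870 - \left(\frac{21}{31} + \frac{162}{31}\right) = 29870 - \frac{183}{31} = \frac{925787}{31}$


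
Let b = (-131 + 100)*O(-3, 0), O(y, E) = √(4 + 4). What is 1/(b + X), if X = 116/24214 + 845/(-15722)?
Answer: 1773748991402906/278549195178999288487 - 2246365177533615992*√2/278549195178999288487 ≈ -0.011399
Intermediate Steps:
O(y, E) = 2*√2 (O(y, E) = √8 = 2*√2)
X = -9318539/190346254 (X = 116*(1/24214) + 845*(-1/15722) = 58/12107 - 845/15722 = -9318539/190346254 ≈ -0.048956)
b = -62*√2 (b = (-131 + 100)*(2*√2) = -62*√2 ≈ -87.681)
1/(b + X) = 1/(-62*√2 - 9318539/190346254) = 1/(-9318539/190346254 - 62*√2)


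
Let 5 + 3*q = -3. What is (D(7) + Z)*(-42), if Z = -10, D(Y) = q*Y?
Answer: 1204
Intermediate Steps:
q = -8/3 (q = -5/3 + (1/3)*(-3) = -5/3 - 1 = -8/3 ≈ -2.6667)
D(Y) = -8*Y/3
(D(7) + Z)*(-42) = (-8/3*7 - 10)*(-42) = (-56/3 - 10)*(-42) = -86/3*(-42) = 1204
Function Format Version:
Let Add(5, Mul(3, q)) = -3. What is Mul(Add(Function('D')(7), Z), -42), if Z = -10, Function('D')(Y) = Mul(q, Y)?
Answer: 1204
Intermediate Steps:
q = Rational(-8, 3) (q = Add(Rational(-5, 3), Mul(Rational(1, 3), -3)) = Add(Rational(-5, 3), -1) = Rational(-8, 3) ≈ -2.6667)
Function('D')(Y) = Mul(Rational(-8, 3), Y)
Mul(Add(Function('D')(7), Z), -42) = Mul(Add(Mul(Rational(-8, 3), 7), -10), -42) = Mul(Add(Rational(-56, 3), -10), -42) = Mul(Rational(-86, 3), -42) = 1204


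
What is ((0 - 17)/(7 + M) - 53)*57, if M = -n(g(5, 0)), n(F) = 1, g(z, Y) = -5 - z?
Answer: -6365/2 ≈ -3182.5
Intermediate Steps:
M = -1 (M = -1*1 = -1)
((0 - 17)/(7 + M) - 53)*57 = ((0 - 17)/(7 - 1) - 53)*57 = (-17/6 - 53)*57 = -335/6*57 = -6365/2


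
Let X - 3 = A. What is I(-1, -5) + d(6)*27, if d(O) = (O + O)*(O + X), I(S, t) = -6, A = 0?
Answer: 2910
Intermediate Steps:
X = 3 (X = 3 + 0 = 3)
d(O) = 2*O*(3 + O) (d(O) = (O + O)*(O + 3) = (2*O)*(3 + O) = 2*O*(3 + O))
I(-1, -5) + d(6)*27 = -6 + (2*6*(3 + 6))*27 = -6 + (2*6*9)*27 = -6 + 108*27 = -6 + 2916 = 2910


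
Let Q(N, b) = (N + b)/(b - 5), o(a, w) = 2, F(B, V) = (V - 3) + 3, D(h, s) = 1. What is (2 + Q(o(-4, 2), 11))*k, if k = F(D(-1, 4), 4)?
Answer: 50/3 ≈ 16.667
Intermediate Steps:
F(B, V) = V (F(B, V) = (-3 + V) + 3 = V)
Q(N, b) = (N + b)/(-5 + b)
k = 4
(2 + Q(o(-4, 2), 11))*k = (2 + (2 + 11)/(-5 + 11))*4 = (2 + 13/6)*4 = (25/6)*4 = 50/3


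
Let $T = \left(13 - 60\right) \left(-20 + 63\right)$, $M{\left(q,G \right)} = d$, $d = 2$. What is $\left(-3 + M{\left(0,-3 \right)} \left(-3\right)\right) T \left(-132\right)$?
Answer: $-2400948$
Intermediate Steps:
$M{\left(q,G \right)} = 2$
$T = -2021$ ($T = \left(-47\right) 43 = -2021$)
$\left(-3 + M{\left(0,-3 \right)} \left(-3\right)\right) T \left(-132\right) = \left(-3 + 2 \left(-3\right)\right) \left(-2021\right) \left(-132\right) = \left(-3 - 6\right) \left(-2021\right) \left(-132\right) = \left(-9\right) \left(-2021\right) \left(-132\right) = 18189 \left(-132\right) = -2400948$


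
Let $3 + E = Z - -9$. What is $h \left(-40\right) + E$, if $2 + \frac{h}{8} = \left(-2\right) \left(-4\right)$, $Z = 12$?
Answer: $-1902$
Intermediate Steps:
$h = 48$ ($h = -16 + 8 \left(\left(-2\right) \left(-4\right)\right) = -16 + 8 \cdot 8 = -16 + 64 = 48$)
$E = 18$ ($E = -3 + \left(12 - -9\right) = -3 + \left(12 + 9\right) = -3 + 21 = 18$)
$h \left(-40\right) + E = 48 \left(-40\right) + 18 = -1920 + 18 = -1902$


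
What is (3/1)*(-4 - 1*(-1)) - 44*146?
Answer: -6433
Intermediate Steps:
(3/1)*(-4 - 1*(-1)) - 44*146 = (1*3)*(-4 + 1) - 6424 = 3*(-3) - 6424 = -9 - 6424 = -6433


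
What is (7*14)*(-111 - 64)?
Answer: -17150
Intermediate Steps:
(7*14)*(-111 - 64) = 98*(-175) = -17150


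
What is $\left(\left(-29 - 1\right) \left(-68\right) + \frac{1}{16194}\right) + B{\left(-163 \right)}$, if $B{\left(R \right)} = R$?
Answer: $\frac{30396139}{16194} \approx 1877.0$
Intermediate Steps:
$\left(\left(-29 - 1\right) \left(-68\right) + \frac{1}{16194}\right) + B{\left(-163 \right)} = \left(\left(-29 - 1\right) \left(-68\right) + \frac{1}{16194}\right) - 163 = \left(\left(-30\right) \left(-68\right) + \frac{1}{16194}\right) - 163 = \left(2040 + \frac{1}{16194}\right) - 163 = \frac{33035761}{16194} - 163 = \frac{30396139}{16194}$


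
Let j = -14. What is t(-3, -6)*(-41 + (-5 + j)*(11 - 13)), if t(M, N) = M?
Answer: 9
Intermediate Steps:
t(-3, -6)*(-41 + (-5 + j)*(11 - 13)) = -3*(-41 + (-5 - 14)*(11 - 13)) = -3*(-41 - 19*(-2)) = -3*(-41 + 38) = -3*(-3) = 9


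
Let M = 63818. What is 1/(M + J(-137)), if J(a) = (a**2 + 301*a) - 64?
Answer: 1/41286 ≈ 2.4221e-5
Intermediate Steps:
J(a) = -64 + a**2 + 301*a
1/(M + J(-137)) = 1/(63818 + (-64 + (-137)**2 + 301*(-137))) = 1/(63818 + (-64 + 18769 - 41237)) = 1/(63818 - 22532) = 1/41286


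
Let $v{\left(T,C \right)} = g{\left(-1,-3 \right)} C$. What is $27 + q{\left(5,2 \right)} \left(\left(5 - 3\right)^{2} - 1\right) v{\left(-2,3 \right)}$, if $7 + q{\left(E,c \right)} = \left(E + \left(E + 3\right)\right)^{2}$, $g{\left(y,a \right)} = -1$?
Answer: $-1431$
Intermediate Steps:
$v{\left(T,C \right)} = - C$
$q{\left(E,c \right)} = -7 + \left(3 + 2 E\right)^{2}$ ($q{\left(E,c \right)} = -7 + \left(E + \left(E + 3\right)\right)^{2} = -7 + \left(E + \left(3 + E\right)\right)^{2} = -7 + \left(3 + 2 E\right)^{2}$)
$27 + q{\left(5,2 \right)} \left(\left(5 - 3\right)^{2} - 1\right) v{\left(-2,3 \right)} = 27 + \left(-7 + \left(3 + 2 \cdot 5\right)^{2}\right) \left(\left(5 - 3\right)^{2} - 1\right) \left(\left(-1\right) 3\right) = 27 + \left(-7 + \left(3 + 10\right)^{2}\right) \left(2^{2} - 1\right) \left(-3\right) = 27 + \left(-7 + 13^{2}\right) \left(4 - 1\right) \left(-3\right) = 27 + \left(-7 + 169\right) 3 \left(-3\right) = 27 + 162 \cdot 3 \left(-3\right) = 27 + 486 \left(-3\right) = 27 - 1458 = -1431$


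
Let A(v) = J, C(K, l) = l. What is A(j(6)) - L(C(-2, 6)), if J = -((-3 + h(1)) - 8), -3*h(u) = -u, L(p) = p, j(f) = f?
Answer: 14/3 ≈ 4.6667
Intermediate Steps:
h(u) = u/3 (h(u) = -(-1)*u/3 = u/3)
J = 32/3 (J = -((-3 + (⅓)*1) - 8) = -((-3 + ⅓) - 8) = -(-8/3 - 8) = -1*(-32/3) = 32/3 ≈ 10.667)
A(v) = 32/3
A(j(6)) - L(C(-2, 6)) = 32/3 - 1*6 = 32/3 - 6 = 14/3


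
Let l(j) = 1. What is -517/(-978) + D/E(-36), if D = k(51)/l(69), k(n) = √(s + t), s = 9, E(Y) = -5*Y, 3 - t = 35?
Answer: 517/978 + I*√23/180 ≈ 0.52863 + 0.026644*I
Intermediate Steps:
t = -32 (t = 3 - 1*35 = 3 - 35 = -32)
k(n) = I*√23 (k(n) = √(9 - 32) = √(-23) = I*√23)
D = I*√23 (D = (I*√23)/1 = (I*√23)*1 = I*√23 ≈ 4.7958*I)
-517/(-978) + D/E(-36) = -517/(-978) + (I*√23)/((-5*(-36))) = -517*(-1/978) + (I*√23)/180 = 517/978 + (I*√23)*(1/180) = 517/978 + I*√23/180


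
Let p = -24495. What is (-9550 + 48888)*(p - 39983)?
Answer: -2536435564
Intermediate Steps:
(-9550 + 48888)*(p - 39983) = (-9550 + 48888)*(-24495 - 39983) = 39338*(-64478) = -2536435564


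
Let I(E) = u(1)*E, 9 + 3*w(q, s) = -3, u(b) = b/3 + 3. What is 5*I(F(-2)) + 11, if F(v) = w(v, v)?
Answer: -167/3 ≈ -55.667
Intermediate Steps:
u(b) = 3 + b/3 (u(b) = b*(⅓) + 3 = b/3 + 3 = 3 + b/3)
w(q, s) = -4 (w(q, s) = -3 + (⅓)*(-3) = -3 - 1 = -4)
F(v) = -4
I(E) = 10*E/3 (I(E) = (3 + (⅓)*1)*E = (3 + ⅓)*E = 10*E/3)
5*I(F(-2)) + 11 = 5*((10/3)*(-4)) + 11 = 5*(-40/3) + 11 = -200/3 + 11 = -167/3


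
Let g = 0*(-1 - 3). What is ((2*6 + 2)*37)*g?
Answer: 0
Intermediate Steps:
g = 0 (g = 0*(-4) = 0)
((2*6 + 2)*37)*g = ((2*6 + 2)*37)*0 = ((12 + 2)*37)*0 = (14*37)*0 = 518*0 = 0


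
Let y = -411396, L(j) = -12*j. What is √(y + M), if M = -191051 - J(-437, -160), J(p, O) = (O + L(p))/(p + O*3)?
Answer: I*√506586393355/917 ≈ 776.17*I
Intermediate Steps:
J(p, O) = (O - 12*p)/(p + 3*O) (J(p, O) = (O - 12*p)/(p + O*3) = (O - 12*p)/(p + 3*O))
M = -175188683/917 (M = -191051 - (-160 - 12*(-437))/(-437 + 3*(-160)) = -191051 - (-160 + 5244)/(-437 - 480) = -191051 - 5084/(-917) = -191051 - (-1)*5084/917 = -191051 - 1*(-5084/917) = -191051 + 5084/917 = -175188683/917 ≈ -1.9105e+5)
√(y + M) = √(-411396 - 175188683/917) = √(-552438815/917) = I*√506586393355/917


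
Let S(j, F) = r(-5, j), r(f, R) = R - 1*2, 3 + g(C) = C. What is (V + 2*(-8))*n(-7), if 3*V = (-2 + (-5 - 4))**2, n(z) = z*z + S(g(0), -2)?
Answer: 3212/3 ≈ 1070.7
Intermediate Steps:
g(C) = -3 + C
r(f, R) = -2 + R (r(f, R) = R - 2 = -2 + R)
S(j, F) = -2 + j
n(z) = -5 + z**2 (n(z) = z*z + (-2 + (-3 + 0)) = z**2 + (-2 - 3) = z**2 - 5 = -5 + z**2)
V = 121/3 (V = (-2 + (-5 - 4))**2/3 = (-2 - 9)**2/3 = (1/3)*(-11)**2 = (1/3)*121 = 121/3 ≈ 40.333)
(V + 2*(-8))*n(-7) = (121/3 + 2*(-8))*(-5 + (-7)**2) = (121/3 - 16)*(-5 + 49) = (73/3)*44 = 3212/3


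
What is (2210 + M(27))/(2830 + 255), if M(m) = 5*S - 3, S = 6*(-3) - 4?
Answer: 2097/3085 ≈ 0.67974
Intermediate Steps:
S = -22 (S = -18 - 4 = -22)
M(m) = -113 (M(m) = 5*(-22) - 3 = -110 - 3 = -113)
(2210 + M(27))/(2830 + 255) = (2210 - 113)/(2830 + 255) = 2097/3085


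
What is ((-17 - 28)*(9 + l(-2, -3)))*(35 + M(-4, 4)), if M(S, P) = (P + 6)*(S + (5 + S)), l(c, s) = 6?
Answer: -3375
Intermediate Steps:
M(S, P) = (5 + 2*S)*(6 + P) (M(S, P) = (6 + P)*(5 + 2*S) = (5 + 2*S)*(6 + P))
((-17 - 28)*(9 + l(-2, -3)))*(35 + M(-4, 4)) = ((-17 - 28)*(9 + 6))*(35 + (30 + 5*4 + 12*(-4) + 2*4*(-4))) = (-45*15)*(35 + (30 + 20 - 48 - 32)) = -675*(35 - 30) = -675*5 = -3375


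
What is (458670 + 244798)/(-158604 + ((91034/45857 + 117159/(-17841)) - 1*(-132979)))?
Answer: -95921934527986/3494741843049 ≈ -27.448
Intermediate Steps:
(458670 + 244798)/(-158604 + ((91034/45857 + 117159/(-17841)) - 1*(-132979))) = 703468/(-158604 + ((91034*(1/45857) + 117159*(-1/17841)) + 132979)) = 703468/(-158604 + ((91034/45857 - 39053/5947) + 132979)) = 703468/(-158604 + (-1249474223/272711579 + 132979)) = 703468/(-158604 + 36263663589618/272711579) = 703468/(-6989483686098/272711579) = 703468*(-272711579/6989483686098) = -95921934527986/3494741843049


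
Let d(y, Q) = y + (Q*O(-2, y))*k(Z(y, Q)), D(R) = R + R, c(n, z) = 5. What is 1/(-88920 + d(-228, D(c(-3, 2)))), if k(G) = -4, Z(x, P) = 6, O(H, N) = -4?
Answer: -1/88988 ≈ -1.1237e-5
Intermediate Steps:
D(R) = 2*R
d(y, Q) = y + 16*Q (d(y, Q) = y + (Q*(-4))*(-4) = y - 4*Q*(-4) = y + 16*Q)
1/(-88920 + d(-228, D(c(-3, 2)))) = 1/(-88920 + (-228 + 16*(2*5))) = 1/(-88920 + (-228 + 16*10)) = 1/(-88920 + (-228 + 160)) = 1/(-88920 - 68) = 1/(-88988) = -1/88988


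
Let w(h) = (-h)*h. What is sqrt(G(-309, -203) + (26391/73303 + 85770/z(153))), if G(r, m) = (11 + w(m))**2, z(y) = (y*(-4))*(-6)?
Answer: sqrt(94884683660107074009771)/7476906 ≈ 41198.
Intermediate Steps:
w(h) = -h**2
z(y) = 24*y (z(y) = -4*y*(-6) = 24*y)
G(r, m) = (11 - m**2)**2
sqrt(G(-309, -203) + (26391/73303 + 85770/z(153))) = sqrt((-11 + (-203)**2)**2 + (26391/73303 + 85770/((24*153)))) = sqrt((-11 + 41209)**2 + (26391*(1/73303) + 85770/3672)) = sqrt(41198**2 + (26391/73303 + 85770*(1/3672))) = sqrt(1697275204 + (26391/73303 + 4765/204)) = sqrt(1697275204 + 354672559/14953812) = sqrt(25380734667550207/14953812) = sqrt(94884683660107074009771)/7476906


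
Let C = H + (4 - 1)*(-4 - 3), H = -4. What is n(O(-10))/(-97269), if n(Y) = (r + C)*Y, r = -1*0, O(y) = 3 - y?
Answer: 325/97269 ≈ 0.0033413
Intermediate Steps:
r = 0
C = -25 (C = -4 + (4 - 1)*(-4 - 3) = -4 + 3*(-7) = -4 - 21 = -25)
n(Y) = -25*Y (n(Y) = (0 - 25)*Y = -25*Y)
n(O(-10))/(-97269) = -25*(3 - 1*(-10))/(-97269) = -25*(3 + 10)*(-1/97269) = -25*13*(-1/97269) = -325*(-1/97269) = 325/97269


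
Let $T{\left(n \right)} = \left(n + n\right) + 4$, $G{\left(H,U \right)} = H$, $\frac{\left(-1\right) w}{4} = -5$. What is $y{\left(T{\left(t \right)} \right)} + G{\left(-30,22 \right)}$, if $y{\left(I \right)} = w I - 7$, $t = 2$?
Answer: $123$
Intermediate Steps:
$w = 20$ ($w = \left(-4\right) \left(-5\right) = 20$)
$T{\left(n \right)} = 4 + 2 n$ ($T{\left(n \right)} = 2 n + 4 = 4 + 2 n$)
$y{\left(I \right)} = -7 + 20 I$ ($y{\left(I \right)} = 20 I - 7 = -7 + 20 I$)
$y{\left(T{\left(t \right)} \right)} + G{\left(-30,22 \right)} = \left(-7 + 20 \left(4 + 2 \cdot 2\right)\right) - 30 = \left(-7 + 20 \left(4 + 4\right)\right) - 30 = \left(-7 + 20 \cdot 8\right) - 30 = \left(-7 + 160\right) - 30 = 153 - 30 = 123$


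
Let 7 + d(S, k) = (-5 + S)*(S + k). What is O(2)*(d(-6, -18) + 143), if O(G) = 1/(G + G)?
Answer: 100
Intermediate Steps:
d(S, k) = -7 + (-5 + S)*(S + k)
O(G) = 1/(2*G)
O(2)*(d(-6, -18) + 143) = ((½)/2)*((-7 + (-6)² - 5*(-6) - 5*(-18) - 6*(-18)) + 143) = ((½)*(½))*((-7 + 36 + 30 + 90 + 108) + 143) = (257 + 143)/4 = (¼)*400 = 100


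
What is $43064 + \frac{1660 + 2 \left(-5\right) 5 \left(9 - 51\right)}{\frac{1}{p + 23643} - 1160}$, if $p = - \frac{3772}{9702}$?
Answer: $\frac{5728835677093896}{133040751269} \approx 43061.0$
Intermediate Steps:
$p = - \frac{1886}{4851}$ ($p = \left(-3772\right) \frac{1}{9702} = - \frac{1886}{4851} \approx -0.38879$)
$43064 + \frac{1660 + 2 \left(-5\right) 5 \left(9 - 51\right)}{\frac{1}{p + 23643} - 1160} = 43064 + \frac{1660 + 2 \left(-5\right) 5 \left(9 - 51\right)}{\frac{1}{- \frac{1886}{4851} + 23643} - 1160} = 43064 + \frac{1660 + \left(-10\right) 5 \left(-42\right)}{\frac{1}{\frac{114690307}{4851}} - 1160} = 43064 + \frac{1660 - -2100}{\frac{4851}{114690307} - 1160} = 43064 + \frac{1660 + 2100}{- \frac{133040751269}{114690307}} = 43064 + 3760 \left(- \frac{114690307}{133040751269}\right) = 43064 - \frac{431235554320}{133040751269} = \frac{5728835677093896}{133040751269}$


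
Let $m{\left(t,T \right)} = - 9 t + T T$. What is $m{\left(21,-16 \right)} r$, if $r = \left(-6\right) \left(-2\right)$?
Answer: $804$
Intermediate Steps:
$m{\left(t,T \right)} = T^{2} - 9 t$ ($m{\left(t,T \right)} = - 9 t + T^{2} = T^{2} - 9 t$)
$r = 12$
$m{\left(21,-16 \right)} r = \left(\left(-16\right)^{2} - 189\right) 12 = \left(256 - 189\right) 12 = 67 \cdot 12 = 804$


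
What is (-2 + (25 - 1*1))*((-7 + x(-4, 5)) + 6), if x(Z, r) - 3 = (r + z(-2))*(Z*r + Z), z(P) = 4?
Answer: -4708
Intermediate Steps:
x(Z, r) = 3 + (4 + r)*(Z + Z*r) (x(Z, r) = 3 + (r + 4)*(Z*r + Z) = 3 + (4 + r)*(Z + Z*r))
(-2 + (25 - 1*1))*((-7 + x(-4, 5)) + 6) = (-2 + (25 - 1*1))*((-7 + (3 + 4*(-4) - 4*5² + 5*(-4)*5)) + 6) = (-2 + (25 - 1))*((-7 + (3 - 16 - 4*25 - 100)) + 6) = (-2 + 24)*((-7 + (3 - 16 - 100 - 100)) + 6) = 22*((-7 - 213) + 6) = 22*(-220 + 6) = 22*(-214) = -4708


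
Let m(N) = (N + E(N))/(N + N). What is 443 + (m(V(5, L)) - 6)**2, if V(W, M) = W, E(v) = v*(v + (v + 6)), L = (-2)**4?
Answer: 1797/4 ≈ 449.25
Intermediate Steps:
L = 16
E(v) = v*(6 + 2*v) (E(v) = v*(v + (6 + v)) = v*(6 + 2*v))
m(N) = (N + 2*N*(3 + N))/(2*N) (m(N) = (N + 2*N*(3 + N))/(N + N) = (N + 2*N*(3 + N))/((2*N)) = (N + 2*N*(3 + N))*(1/(2*N)) = (N + 2*N*(3 + N))/(2*N))
443 + (m(V(5, L)) - 6)**2 = 443 + ((7/2 + 5) - 6)**2 = 443 + (17/2 - 6)**2 = 443 + (5/2)**2 = 443 + 25/4 = 1797/4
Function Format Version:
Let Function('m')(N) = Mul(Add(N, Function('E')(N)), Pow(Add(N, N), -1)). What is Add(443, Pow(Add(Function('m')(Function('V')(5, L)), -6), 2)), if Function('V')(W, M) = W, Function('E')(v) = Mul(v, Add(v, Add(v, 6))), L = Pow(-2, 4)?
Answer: Rational(1797, 4) ≈ 449.25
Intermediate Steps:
L = 16
Function('E')(v) = Mul(v, Add(6, Mul(2, v))) (Function('E')(v) = Mul(v, Add(v, Add(6, v))) = Mul(v, Add(6, Mul(2, v))))
Function('m')(N) = Mul(Rational(1, 2), Pow(N, -1), Add(N, Mul(2, N, Add(3, N)))) (Function('m')(N) = Mul(Add(N, Mul(2, N, Add(3, N))), Pow(Add(N, N), -1)) = Mul(Add(N, Mul(2, N, Add(3, N))), Pow(Mul(2, N), -1)) = Mul(Add(N, Mul(2, N, Add(3, N))), Mul(Rational(1, 2), Pow(N, -1))) = Mul(Rational(1, 2), Pow(N, -1), Add(N, Mul(2, N, Add(3, N)))))
Add(443, Pow(Add(Function('m')(Function('V')(5, L)), -6), 2)) = Add(443, Pow(Add(Add(Rational(7, 2), 5), -6), 2)) = Add(443, Pow(Add(Rational(17, 2), -6), 2)) = Add(443, Pow(Rational(5, 2), 2)) = Add(443, Rational(25, 4)) = Rational(1797, 4)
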